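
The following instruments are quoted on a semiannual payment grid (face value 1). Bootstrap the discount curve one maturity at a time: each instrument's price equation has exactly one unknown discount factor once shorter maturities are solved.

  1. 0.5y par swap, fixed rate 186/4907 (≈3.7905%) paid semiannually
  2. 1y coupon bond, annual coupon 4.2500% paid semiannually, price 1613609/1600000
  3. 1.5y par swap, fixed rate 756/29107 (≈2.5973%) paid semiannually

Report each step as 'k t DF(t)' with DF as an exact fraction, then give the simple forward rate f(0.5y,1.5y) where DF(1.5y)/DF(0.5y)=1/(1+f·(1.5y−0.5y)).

1 1/2 4907/5000
2 1 9671/10000
3 3/2 4811/5000
f(0.5y,1.5y) = ((4907/5000)/(4811/5000) − 1)/(1) = 96/4811 ≈ 1.9954%

step 1 [0.5y] swap r/2=93/4907: DF=(1 − 93/4907·(0))/(1+93/4907) = 4907/5000 ≈ 0.981400
step 2 [1y] bond c/2=17/800: DF=(1613609/1600000 − 17/800·(0.981400))/(1+17/800) = 9671/10000 ≈ 0.967100
step 3 [1.5y] swap r/2=378/29107: DF=(1 − 378/29107·(0.981400+0.967100))/(1+378/29107) = 4811/5000 ≈ 0.962200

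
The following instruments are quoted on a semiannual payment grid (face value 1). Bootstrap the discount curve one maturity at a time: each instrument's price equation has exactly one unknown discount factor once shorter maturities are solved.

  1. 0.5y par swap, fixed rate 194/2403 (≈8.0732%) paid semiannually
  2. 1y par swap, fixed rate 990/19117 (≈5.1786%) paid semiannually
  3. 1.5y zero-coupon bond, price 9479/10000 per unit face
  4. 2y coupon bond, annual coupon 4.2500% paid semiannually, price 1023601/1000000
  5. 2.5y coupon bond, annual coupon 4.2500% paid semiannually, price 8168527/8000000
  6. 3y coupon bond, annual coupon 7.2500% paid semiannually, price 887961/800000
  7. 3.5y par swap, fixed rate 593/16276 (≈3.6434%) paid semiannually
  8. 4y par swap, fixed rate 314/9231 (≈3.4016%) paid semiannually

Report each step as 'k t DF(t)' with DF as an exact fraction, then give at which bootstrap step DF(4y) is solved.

1 1/2 2403/2500
2 1 1901/2000
3 3/2 9479/10000
4 2 2357/2500
5 5/2 9207/10000
6 3 9059/10000
7 7/2 4407/5000
8 4 1093/1250
DF(4y) is solved at step 8

step 1 [0.5y] swap r/2=97/2403: DF=(1 − 97/2403·(0))/(1+97/2403) = 2403/2500 ≈ 0.961200
step 2 [1y] swap r/2=495/19117: DF=(1 − 495/19117·(0.961200))/(1+495/19117) = 1901/2000 ≈ 0.950500
step 3 [1.5y] zero: DF = P = 9479/10000 ≈ 0.947900
step 4 [2y] bond c/2=17/800: DF=(1023601/1000000 − 17/800·(0.961200+0.950500+0.947900))/(1+17/800) = 2357/2500 ≈ 0.942800
step 5 [2.5y] bond c/2=17/800: DF=(8168527/8000000 − 17/800·(0.961200+0.950500+0.947900+0.942800))/(1+17/800) = 9207/10000 ≈ 0.920700
step 6 [3y] bond c/2=29/800: DF=(887961/800000 − 29/800·(0.961200+0.950500+0.947900+0.942800+0.920700))/(1+29/800) = 9059/10000 ≈ 0.905900
step 7 [3.5y] swap r/2=593/32552: DF=(1 − 593/32552·(0.961200+0.950500+0.947900+0.942800+0.920700+0.905900))/(1+593/32552) = 4407/5000 ≈ 0.881400
step 8 [4y] swap r/2=157/9231: DF=(1 − 157/9231·(0.961200+0.950500+0.947900+0.942800+0.920700+0.905900+0.881400))/(1+157/9231) = 1093/1250 ≈ 0.874400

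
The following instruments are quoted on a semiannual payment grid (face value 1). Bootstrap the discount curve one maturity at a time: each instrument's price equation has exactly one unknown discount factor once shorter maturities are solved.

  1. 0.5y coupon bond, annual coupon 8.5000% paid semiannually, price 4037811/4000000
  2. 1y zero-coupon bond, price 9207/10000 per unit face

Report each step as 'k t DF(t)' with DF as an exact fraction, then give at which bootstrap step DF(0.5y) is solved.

step 1 [0.5y] bond c/2=17/400: DF=(4037811/4000000 − 17/400·(0))/(1+17/400) = 9683/10000 ≈ 0.968300
step 2 [1y] zero: DF = P = 9207/10000 ≈ 0.920700

1 1/2 9683/10000
2 1 9207/10000
DF(0.5y) is solved at step 1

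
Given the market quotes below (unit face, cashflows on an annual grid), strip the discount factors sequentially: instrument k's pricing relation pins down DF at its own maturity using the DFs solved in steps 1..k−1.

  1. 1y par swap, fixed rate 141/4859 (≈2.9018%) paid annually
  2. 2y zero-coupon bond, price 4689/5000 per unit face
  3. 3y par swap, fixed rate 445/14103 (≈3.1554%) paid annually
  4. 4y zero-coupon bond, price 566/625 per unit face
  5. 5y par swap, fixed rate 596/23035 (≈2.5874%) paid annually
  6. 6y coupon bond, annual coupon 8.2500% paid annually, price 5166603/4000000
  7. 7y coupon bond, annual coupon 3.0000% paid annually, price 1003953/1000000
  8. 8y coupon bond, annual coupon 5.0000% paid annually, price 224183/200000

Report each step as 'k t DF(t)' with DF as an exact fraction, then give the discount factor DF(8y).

step 1 [1y] swap r/1=141/4859: DF=(1 − 141/4859·(0))/(1+141/4859) = 4859/5000 ≈ 0.971800
step 2 [2y] zero: DF = P = 4689/5000 ≈ 0.937800
step 3 [3y] swap r/1=445/14103: DF=(1 − 445/14103·(0.971800+0.937800))/(1+445/14103) = 911/1000 ≈ 0.911000
step 4 [4y] zero: DF = P = 566/625 ≈ 0.905600
step 5 [5y] swap r/1=596/23035: DF=(1 − 596/23035·(0.971800+0.937800+0.911000+0.905600))/(1+596/23035) = 1101/1250 ≈ 0.880800
step 6 [6y] bond c/1=33/400: DF=(5166603/4000000 − 33/400·(0.971800+0.937800+0.911000+0.905600+0.880800))/(1+33/400) = 8421/10000 ≈ 0.842100
step 7 [7y] bond c/1=3/100: DF=(1003953/1000000 − 3/100·(0.971800+0.937800+0.911000+0.905600+0.880800+0.842100))/(1+3/100) = 102/125 ≈ 0.816000
step 8 [8y] bond c/1=1/20: DF=(224183/200000 − 1/20·(0.971800+0.937800+0.911000+0.905600+0.880800+0.842100+0.816000))/(1+1/20) = 1923/2500 ≈ 0.769200

1 1 4859/5000
2 2 4689/5000
3 3 911/1000
4 4 566/625
5 5 1101/1250
6 6 8421/10000
7 7 102/125
8 8 1923/2500
DF(8y) = 1923/2500 ≈ 0.769200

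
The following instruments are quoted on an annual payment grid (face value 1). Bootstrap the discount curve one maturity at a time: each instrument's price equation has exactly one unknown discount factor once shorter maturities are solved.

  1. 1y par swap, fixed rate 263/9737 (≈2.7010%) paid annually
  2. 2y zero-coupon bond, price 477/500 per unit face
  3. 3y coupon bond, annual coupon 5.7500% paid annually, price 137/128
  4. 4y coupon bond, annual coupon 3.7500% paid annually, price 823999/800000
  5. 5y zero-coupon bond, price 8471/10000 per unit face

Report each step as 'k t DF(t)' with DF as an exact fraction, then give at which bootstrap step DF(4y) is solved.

1 1 9737/10000
2 2 477/500
3 3 9073/10000
4 4 8903/10000
5 5 8471/10000
DF(4y) is solved at step 4

step 1 [1y] swap r/1=263/9737: DF=(1 − 263/9737·(0))/(1+263/9737) = 9737/10000 ≈ 0.973700
step 2 [2y] zero: DF = P = 477/500 ≈ 0.954000
step 3 [3y] bond c/1=23/400: DF=(137/128 − 23/400·(0.973700+0.954000))/(1+23/400) = 9073/10000 ≈ 0.907300
step 4 [4y] bond c/1=3/80: DF=(823999/800000 − 3/80·(0.973700+0.954000+0.907300))/(1+3/80) = 8903/10000 ≈ 0.890300
step 5 [5y] zero: DF = P = 8471/10000 ≈ 0.847100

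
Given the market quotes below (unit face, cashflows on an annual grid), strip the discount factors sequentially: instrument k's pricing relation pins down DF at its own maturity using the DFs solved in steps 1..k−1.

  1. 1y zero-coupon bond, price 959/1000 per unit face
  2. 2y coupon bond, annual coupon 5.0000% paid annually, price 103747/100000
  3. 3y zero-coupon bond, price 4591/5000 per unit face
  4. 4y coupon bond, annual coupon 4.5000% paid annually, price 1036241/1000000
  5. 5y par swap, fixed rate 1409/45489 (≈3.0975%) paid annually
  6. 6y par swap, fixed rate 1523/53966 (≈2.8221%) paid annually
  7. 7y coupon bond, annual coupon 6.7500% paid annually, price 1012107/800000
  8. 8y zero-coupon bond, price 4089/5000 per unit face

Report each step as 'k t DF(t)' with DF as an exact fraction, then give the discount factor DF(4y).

step 1 [1y] zero: DF = P = 959/1000 ≈ 0.959000
step 2 [2y] bond c/1=1/20: DF=(103747/100000 − 1/20·(0.959000))/(1+1/20) = 589/625 ≈ 0.942400
step 3 [3y] zero: DF = P = 4591/5000 ≈ 0.918200
step 4 [4y] bond c/1=9/200: DF=(1036241/1000000 − 9/200·(0.959000+0.942400+0.918200))/(1+9/200) = 4351/5000 ≈ 0.870200
step 5 [5y] swap r/1=1409/45489: DF=(1 − 1409/45489·(0.959000+0.942400+0.918200+0.870200))/(1+1409/45489) = 8591/10000 ≈ 0.859100
step 6 [6y] swap r/1=1523/53966: DF=(1 − 1523/53966·(0.959000+0.942400+0.918200+0.870200+0.859100))/(1+1523/53966) = 8477/10000 ≈ 0.847700
step 7 [7y] bond c/1=27/400: DF=(1012107/800000 − 27/400·(0.959000+0.942400+0.918200+0.870200+0.859100+0.847700))/(1+27/400) = 8439/10000 ≈ 0.843900
step 8 [8y] zero: DF = P = 4089/5000 ≈ 0.817800

1 1 959/1000
2 2 589/625
3 3 4591/5000
4 4 4351/5000
5 5 8591/10000
6 6 8477/10000
7 7 8439/10000
8 8 4089/5000
DF(4y) = 4351/5000 ≈ 0.870200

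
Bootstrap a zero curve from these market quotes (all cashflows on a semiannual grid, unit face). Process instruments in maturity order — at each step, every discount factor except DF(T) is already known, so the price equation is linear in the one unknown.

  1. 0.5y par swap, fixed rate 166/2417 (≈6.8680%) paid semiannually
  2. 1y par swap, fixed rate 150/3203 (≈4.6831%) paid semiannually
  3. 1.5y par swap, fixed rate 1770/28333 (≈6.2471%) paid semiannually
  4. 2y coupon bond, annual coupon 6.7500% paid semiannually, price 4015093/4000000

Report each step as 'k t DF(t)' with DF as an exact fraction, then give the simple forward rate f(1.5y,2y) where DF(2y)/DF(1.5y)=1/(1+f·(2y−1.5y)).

1 1/2 2417/2500
2 1 191/200
3 3/2 1823/2000
4 2 1757/2000
f(1.5y,2y) = ((1823/2000)/(1757/2000) − 1)/(1/2) = 132/1757 ≈ 7.5128%

step 1 [0.5y] swap r/2=83/2417: DF=(1 − 83/2417·(0))/(1+83/2417) = 2417/2500 ≈ 0.966800
step 2 [1y] swap r/2=75/3203: DF=(1 − 75/3203·(0.966800))/(1+75/3203) = 191/200 ≈ 0.955000
step 3 [1.5y] swap r/2=885/28333: DF=(1 − 885/28333·(0.966800+0.955000))/(1+885/28333) = 1823/2000 ≈ 0.911500
step 4 [2y] bond c/2=27/800: DF=(4015093/4000000 − 27/800·(0.966800+0.955000+0.911500))/(1+27/800) = 1757/2000 ≈ 0.878500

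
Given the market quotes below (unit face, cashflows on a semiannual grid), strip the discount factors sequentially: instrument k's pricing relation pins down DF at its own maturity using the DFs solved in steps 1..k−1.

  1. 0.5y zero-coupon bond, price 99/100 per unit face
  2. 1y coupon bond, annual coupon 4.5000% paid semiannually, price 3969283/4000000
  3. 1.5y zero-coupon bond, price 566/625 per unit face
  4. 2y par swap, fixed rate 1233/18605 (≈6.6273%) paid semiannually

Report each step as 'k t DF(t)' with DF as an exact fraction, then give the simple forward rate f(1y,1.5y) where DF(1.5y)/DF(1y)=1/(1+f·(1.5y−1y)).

step 1 [0.5y] zero: DF = P = 99/100 ≈ 0.990000
step 2 [1y] bond c/2=9/400: DF=(3969283/4000000 − 9/400·(0.990000))/(1+9/400) = 9487/10000 ≈ 0.948700
step 3 [1.5y] zero: DF = P = 566/625 ≈ 0.905600
step 4 [2y] swap r/2=1233/37210: DF=(1 − 1233/37210·(0.990000+0.948700+0.905600))/(1+1233/37210) = 8767/10000 ≈ 0.876700

1 1/2 99/100
2 1 9487/10000
3 3/2 566/625
4 2 8767/10000
f(1y,1.5y) = ((9487/10000)/(566/625) − 1)/(1/2) = 431/4528 ≈ 9.5186%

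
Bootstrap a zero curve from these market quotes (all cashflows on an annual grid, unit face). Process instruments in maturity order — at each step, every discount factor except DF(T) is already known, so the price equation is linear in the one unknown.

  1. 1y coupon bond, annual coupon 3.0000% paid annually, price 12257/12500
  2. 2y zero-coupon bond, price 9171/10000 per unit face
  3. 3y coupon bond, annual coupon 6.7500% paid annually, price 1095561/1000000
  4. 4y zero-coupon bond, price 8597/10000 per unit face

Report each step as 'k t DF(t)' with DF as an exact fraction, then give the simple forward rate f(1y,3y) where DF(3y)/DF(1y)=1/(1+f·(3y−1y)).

1 1 119/125
2 2 9171/10000
3 3 9081/10000
4 4 8597/10000
f(1y,3y) = ((119/125)/(9081/10000) − 1)/(2) = 439/18162 ≈ 2.4171%

step 1 [1y] bond c/1=3/100: DF=(12257/12500 − 3/100·(0))/(1+3/100) = 119/125 ≈ 0.952000
step 2 [2y] zero: DF = P = 9171/10000 ≈ 0.917100
step 3 [3y] bond c/1=27/400: DF=(1095561/1000000 − 27/400·(0.952000+0.917100))/(1+27/400) = 9081/10000 ≈ 0.908100
step 4 [4y] zero: DF = P = 8597/10000 ≈ 0.859700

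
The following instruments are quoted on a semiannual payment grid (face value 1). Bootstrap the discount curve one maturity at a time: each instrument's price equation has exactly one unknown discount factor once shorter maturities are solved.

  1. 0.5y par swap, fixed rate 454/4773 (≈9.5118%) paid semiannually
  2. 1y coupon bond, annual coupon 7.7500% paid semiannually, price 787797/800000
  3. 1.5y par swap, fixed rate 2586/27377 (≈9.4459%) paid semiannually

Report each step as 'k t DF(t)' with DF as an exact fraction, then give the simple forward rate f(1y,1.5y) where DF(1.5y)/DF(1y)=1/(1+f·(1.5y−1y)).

1 1/2 4773/5000
2 1 2281/2500
3 3/2 8707/10000
f(1y,1.5y) = ((2281/2500)/(8707/10000) − 1)/(1/2) = 834/8707 ≈ 9.5785%

step 1 [0.5y] swap r/2=227/4773: DF=(1 − 227/4773·(0))/(1+227/4773) = 4773/5000 ≈ 0.954600
step 2 [1y] bond c/2=31/800: DF=(787797/800000 − 31/800·(0.954600))/(1+31/800) = 2281/2500 ≈ 0.912400
step 3 [1.5y] swap r/2=1293/27377: DF=(1 − 1293/27377·(0.954600+0.912400))/(1+1293/27377) = 8707/10000 ≈ 0.870700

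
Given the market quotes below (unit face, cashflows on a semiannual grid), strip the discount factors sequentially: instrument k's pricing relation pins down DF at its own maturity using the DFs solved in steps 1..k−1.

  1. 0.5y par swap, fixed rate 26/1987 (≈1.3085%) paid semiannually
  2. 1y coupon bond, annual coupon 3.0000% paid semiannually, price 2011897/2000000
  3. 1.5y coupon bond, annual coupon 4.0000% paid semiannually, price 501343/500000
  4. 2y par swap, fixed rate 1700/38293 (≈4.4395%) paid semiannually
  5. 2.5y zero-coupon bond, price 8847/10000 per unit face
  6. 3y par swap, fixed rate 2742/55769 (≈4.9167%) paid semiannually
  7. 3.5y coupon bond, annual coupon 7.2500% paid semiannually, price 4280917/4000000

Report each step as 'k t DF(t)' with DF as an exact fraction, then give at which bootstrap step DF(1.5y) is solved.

step 1 [0.5y] swap r/2=13/1987: DF=(1 − 13/1987·(0))/(1+13/1987) = 1987/2000 ≈ 0.993500
step 2 [1y] bond c/2=3/200: DF=(2011897/2000000 − 3/200·(0.993500))/(1+3/200) = 2441/2500 ≈ 0.976400
step 3 [1.5y] bond c/2=1/50: DF=(501343/500000 − 1/50·(0.993500+0.976400))/(1+1/50) = 2361/2500 ≈ 0.944400
step 4 [2y] swap r/2=850/38293: DF=(1 − 850/38293·(0.993500+0.976400+0.944400))/(1+850/38293) = 183/200 ≈ 0.915000
step 5 [2.5y] zero: DF = P = 8847/10000 ≈ 0.884700
step 6 [3y] swap r/2=1371/55769: DF=(1 − 1371/55769·(0.993500+0.976400+0.944400+0.915000+0.884700))/(1+1371/55769) = 8629/10000 ≈ 0.862900
step 7 [3.5y] bond c/2=29/800: DF=(4280917/4000000 − 29/800·(0.993500+0.976400+0.944400+0.915000+0.884700+0.862900))/(1+29/800) = 8377/10000 ≈ 0.837700

1 1/2 1987/2000
2 1 2441/2500
3 3/2 2361/2500
4 2 183/200
5 5/2 8847/10000
6 3 8629/10000
7 7/2 8377/10000
DF(1.5y) is solved at step 3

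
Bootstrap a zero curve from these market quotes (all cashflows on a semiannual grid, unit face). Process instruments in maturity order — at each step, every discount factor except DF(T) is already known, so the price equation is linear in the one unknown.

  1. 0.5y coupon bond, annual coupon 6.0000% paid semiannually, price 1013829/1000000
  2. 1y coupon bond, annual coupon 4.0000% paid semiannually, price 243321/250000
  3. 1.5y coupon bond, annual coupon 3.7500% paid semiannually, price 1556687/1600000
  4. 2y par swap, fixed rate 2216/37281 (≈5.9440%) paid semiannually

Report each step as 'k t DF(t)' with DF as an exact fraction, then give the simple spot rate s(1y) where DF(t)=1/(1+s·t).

step 1 [0.5y] bond c/2=3/100: DF=(1013829/1000000 − 3/100·(0))/(1+3/100) = 9843/10000 ≈ 0.984300
step 2 [1y] bond c/2=1/50: DF=(243321/250000 − 1/50·(0.984300))/(1+1/50) = 9349/10000 ≈ 0.934900
step 3 [1.5y] bond c/2=3/160: DF=(1556687/1600000 − 3/160·(0.984300+0.934900))/(1+3/160) = 9197/10000 ≈ 0.919700
step 4 [2y] swap r/2=1108/37281: DF=(1 − 1108/37281·(0.984300+0.934900+0.919700))/(1+1108/37281) = 2223/2500 ≈ 0.889200

1 1/2 9843/10000
2 1 9349/10000
3 3/2 9197/10000
4 2 2223/2500
s(1y) = (1/(9349/10000) − 1)/(1) = 651/9349 ≈ 6.9633%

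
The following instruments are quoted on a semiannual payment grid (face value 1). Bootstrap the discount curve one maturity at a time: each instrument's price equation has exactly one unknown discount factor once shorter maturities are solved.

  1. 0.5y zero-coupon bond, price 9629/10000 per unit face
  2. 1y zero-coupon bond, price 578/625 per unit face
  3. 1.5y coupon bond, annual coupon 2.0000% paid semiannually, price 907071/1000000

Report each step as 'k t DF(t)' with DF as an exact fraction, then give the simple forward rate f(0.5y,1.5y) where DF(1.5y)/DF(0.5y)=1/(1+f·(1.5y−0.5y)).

1 1/2 9629/10000
2 1 578/625
3 3/2 4397/5000
f(0.5y,1.5y) = ((9629/10000)/(4397/5000) − 1)/(1) = 835/8794 ≈ 9.4951%

step 1 [0.5y] zero: DF = P = 9629/10000 ≈ 0.962900
step 2 [1y] zero: DF = P = 578/625 ≈ 0.924800
step 3 [1.5y] bond c/2=1/100: DF=(907071/1000000 − 1/100·(0.962900+0.924800))/(1+1/100) = 4397/5000 ≈ 0.879400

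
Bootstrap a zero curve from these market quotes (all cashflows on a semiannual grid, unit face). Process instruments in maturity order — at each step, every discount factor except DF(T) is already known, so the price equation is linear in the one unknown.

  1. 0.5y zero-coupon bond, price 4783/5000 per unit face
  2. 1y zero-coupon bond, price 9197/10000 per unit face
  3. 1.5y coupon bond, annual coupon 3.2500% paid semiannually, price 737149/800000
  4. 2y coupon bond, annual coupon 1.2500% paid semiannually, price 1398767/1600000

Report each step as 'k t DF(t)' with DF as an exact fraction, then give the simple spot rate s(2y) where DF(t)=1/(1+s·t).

step 1 [0.5y] zero: DF = P = 4783/5000 ≈ 0.956600
step 2 [1y] zero: DF = P = 9197/10000 ≈ 0.919700
step 3 [1.5y] bond c/2=13/800: DF=(737149/800000 − 13/800·(0.956600+0.919700))/(1+13/800) = 8767/10000 ≈ 0.876700
step 4 [2y] bond c/2=1/160: DF=(1398767/1600000 − 1/160·(0.956600+0.919700+0.876700))/(1+1/160) = 8517/10000 ≈ 0.851700

1 1/2 4783/5000
2 1 9197/10000
3 3/2 8767/10000
4 2 8517/10000
s(2y) = (1/(8517/10000) − 1)/(2) = 1483/17034 ≈ 8.7061%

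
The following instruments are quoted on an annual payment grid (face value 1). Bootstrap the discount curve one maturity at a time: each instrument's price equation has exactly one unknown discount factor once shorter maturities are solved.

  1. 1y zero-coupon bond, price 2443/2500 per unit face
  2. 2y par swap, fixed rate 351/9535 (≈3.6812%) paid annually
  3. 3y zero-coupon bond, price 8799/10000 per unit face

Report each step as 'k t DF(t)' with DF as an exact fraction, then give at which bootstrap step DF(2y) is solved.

step 1 [1y] zero: DF = P = 2443/2500 ≈ 0.977200
step 2 [2y] swap r/1=351/9535: DF=(1 − 351/9535·(0.977200))/(1+351/9535) = 4649/5000 ≈ 0.929800
step 3 [3y] zero: DF = P = 8799/10000 ≈ 0.879900

1 1 2443/2500
2 2 4649/5000
3 3 8799/10000
DF(2y) is solved at step 2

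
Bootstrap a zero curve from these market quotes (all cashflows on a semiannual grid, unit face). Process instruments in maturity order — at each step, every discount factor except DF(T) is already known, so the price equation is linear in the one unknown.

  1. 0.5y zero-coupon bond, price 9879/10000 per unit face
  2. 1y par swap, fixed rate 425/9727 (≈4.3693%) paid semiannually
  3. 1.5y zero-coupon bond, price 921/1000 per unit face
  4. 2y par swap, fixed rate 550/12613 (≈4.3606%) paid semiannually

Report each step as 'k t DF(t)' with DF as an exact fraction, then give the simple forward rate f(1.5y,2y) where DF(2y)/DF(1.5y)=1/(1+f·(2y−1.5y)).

1 1/2 9879/10000
2 1 383/400
3 3/2 921/1000
4 2 367/400
f(1.5y,2y) = ((921/1000)/(367/400) − 1)/(1/2) = 14/1835 ≈ 0.7629%

step 1 [0.5y] zero: DF = P = 9879/10000 ≈ 0.987900
step 2 [1y] swap r/2=425/19454: DF=(1 − 425/19454·(0.987900))/(1+425/19454) = 383/400 ≈ 0.957500
step 3 [1.5y] zero: DF = P = 921/1000 ≈ 0.921000
step 4 [2y] swap r/2=275/12613: DF=(1 − 275/12613·(0.987900+0.957500+0.921000))/(1+275/12613) = 367/400 ≈ 0.917500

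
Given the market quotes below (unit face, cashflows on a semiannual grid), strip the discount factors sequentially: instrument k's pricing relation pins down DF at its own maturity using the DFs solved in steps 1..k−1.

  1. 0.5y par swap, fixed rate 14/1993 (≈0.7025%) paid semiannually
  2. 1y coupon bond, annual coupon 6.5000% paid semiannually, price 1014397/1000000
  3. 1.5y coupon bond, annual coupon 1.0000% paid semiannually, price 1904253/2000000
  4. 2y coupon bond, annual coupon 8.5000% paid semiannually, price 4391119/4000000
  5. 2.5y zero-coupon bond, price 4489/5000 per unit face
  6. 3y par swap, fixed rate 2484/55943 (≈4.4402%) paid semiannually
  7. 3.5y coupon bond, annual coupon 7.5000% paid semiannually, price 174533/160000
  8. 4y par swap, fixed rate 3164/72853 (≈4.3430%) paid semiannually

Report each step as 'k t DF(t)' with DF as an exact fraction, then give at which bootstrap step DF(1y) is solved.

step 1 [0.5y] swap r/2=7/1993: DF=(1 − 7/1993·(0))/(1+7/1993) = 1993/2000 ≈ 0.996500
step 2 [1y] bond c/2=13/400: DF=(1014397/1000000 − 13/400·(0.996500))/(1+13/400) = 9511/10000 ≈ 0.951100
step 3 [1.5y] bond c/2=1/200: DF=(1904253/2000000 − 1/200·(0.996500+0.951100))/(1+1/200) = 9377/10000 ≈ 0.937700
step 4 [2y] bond c/2=17/400: DF=(4391119/4000000 − 17/400·(0.996500+0.951100+0.937700))/(1+17/400) = 4677/5000 ≈ 0.935400
step 5 [2.5y] zero: DF = P = 4489/5000 ≈ 0.897800
step 6 [3y] swap r/2=1242/55943: DF=(1 − 1242/55943·(0.996500+0.951100+0.937700+0.935400+0.897800))/(1+1242/55943) = 4379/5000 ≈ 0.875800
step 7 [3.5y] bond c/2=3/80: DF=(174533/160000 − 3/80·(0.996500+0.951100+0.937700+0.935400+0.897800+0.875800))/(1+3/80) = 2123/2500 ≈ 0.849200
step 8 [4y] swap r/2=1582/72853: DF=(1 − 1582/72853·(0.996500+0.951100+0.937700+0.935400+0.897800+0.875800+0.849200))/(1+1582/72853) = 4209/5000 ≈ 0.841800

1 1/2 1993/2000
2 1 9511/10000
3 3/2 9377/10000
4 2 4677/5000
5 5/2 4489/5000
6 3 4379/5000
7 7/2 2123/2500
8 4 4209/5000
DF(1y) is solved at step 2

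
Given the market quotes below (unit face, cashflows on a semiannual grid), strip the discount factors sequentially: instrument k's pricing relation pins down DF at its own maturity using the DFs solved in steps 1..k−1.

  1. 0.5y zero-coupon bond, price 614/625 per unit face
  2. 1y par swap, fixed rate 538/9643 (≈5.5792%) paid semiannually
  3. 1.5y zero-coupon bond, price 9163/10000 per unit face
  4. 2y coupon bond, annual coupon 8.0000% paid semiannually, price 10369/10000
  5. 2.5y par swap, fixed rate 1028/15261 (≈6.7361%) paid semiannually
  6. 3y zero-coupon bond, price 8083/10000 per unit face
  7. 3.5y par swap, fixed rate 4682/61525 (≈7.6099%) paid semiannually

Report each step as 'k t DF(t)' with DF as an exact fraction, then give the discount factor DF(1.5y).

step 1 [0.5y] zero: DF = P = 614/625 ≈ 0.982400
step 2 [1y] swap r/2=269/9643: DF=(1 − 269/9643·(0.982400))/(1+269/9643) = 4731/5000 ≈ 0.946200
step 3 [1.5y] zero: DF = P = 9163/10000 ≈ 0.916300
step 4 [2y] bond c/2=1/25: DF=(10369/10000 − 1/25·(0.982400+0.946200+0.916300))/(1+1/25) = 2219/2500 ≈ 0.887600
step 5 [2.5y] swap r/2=514/15261: DF=(1 − 514/15261·(0.982400+0.946200+0.916300+0.887600))/(1+514/15261) = 4229/5000 ≈ 0.845800
step 6 [3y] zero: DF = P = 8083/10000 ≈ 0.808300
step 7 [3.5y] swap r/2=2341/61525: DF=(1 − 2341/61525·(0.982400+0.946200+0.916300+0.887600+0.845800+0.808300))/(1+2341/61525) = 7659/10000 ≈ 0.765900

1 1/2 614/625
2 1 4731/5000
3 3/2 9163/10000
4 2 2219/2500
5 5/2 4229/5000
6 3 8083/10000
7 7/2 7659/10000
DF(1.5y) = 9163/10000 ≈ 0.916300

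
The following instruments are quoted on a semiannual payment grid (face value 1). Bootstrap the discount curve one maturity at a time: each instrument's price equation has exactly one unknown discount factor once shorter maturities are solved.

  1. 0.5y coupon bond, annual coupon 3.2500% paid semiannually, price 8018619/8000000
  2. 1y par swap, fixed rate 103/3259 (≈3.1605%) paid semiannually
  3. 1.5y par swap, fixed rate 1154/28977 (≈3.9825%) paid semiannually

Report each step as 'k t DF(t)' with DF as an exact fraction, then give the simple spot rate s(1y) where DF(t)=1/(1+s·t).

step 1 [0.5y] bond c/2=13/800: DF=(8018619/8000000 − 13/800·(0))/(1+13/800) = 9863/10000 ≈ 0.986300
step 2 [1y] swap r/2=103/6518: DF=(1 − 103/6518·(0.986300))/(1+103/6518) = 9691/10000 ≈ 0.969100
step 3 [1.5y] swap r/2=577/28977: DF=(1 − 577/28977·(0.986300+0.969100))/(1+577/28977) = 9423/10000 ≈ 0.942300

1 1/2 9863/10000
2 1 9691/10000
3 3/2 9423/10000
s(1y) = (1/(9691/10000) − 1)/(1) = 309/9691 ≈ 3.1885%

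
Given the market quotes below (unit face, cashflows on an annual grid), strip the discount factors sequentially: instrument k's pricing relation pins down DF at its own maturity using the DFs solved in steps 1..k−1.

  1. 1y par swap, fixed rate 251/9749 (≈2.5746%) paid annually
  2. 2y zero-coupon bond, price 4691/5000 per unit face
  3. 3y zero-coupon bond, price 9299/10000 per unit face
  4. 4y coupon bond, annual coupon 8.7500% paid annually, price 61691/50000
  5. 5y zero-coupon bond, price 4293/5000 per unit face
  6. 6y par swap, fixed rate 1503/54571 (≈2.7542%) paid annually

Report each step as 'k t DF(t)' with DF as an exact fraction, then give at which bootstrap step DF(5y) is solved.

step 1 [1y] swap r/1=251/9749: DF=(1 − 251/9749·(0))/(1+251/9749) = 9749/10000 ≈ 0.974900
step 2 [2y] zero: DF = P = 4691/5000 ≈ 0.938200
step 3 [3y] zero: DF = P = 9299/10000 ≈ 0.929900
step 4 [4y] bond c/1=7/80: DF=(61691/50000 − 7/80·(0.974900+0.938200+0.929900))/(1+7/80) = 4529/5000 ≈ 0.905800
step 5 [5y] zero: DF = P = 4293/5000 ≈ 0.858600
step 6 [6y] swap r/1=1503/54571: DF=(1 − 1503/54571·(0.974900+0.938200+0.929900+0.905800+0.858600))/(1+1503/54571) = 8497/10000 ≈ 0.849700

1 1 9749/10000
2 2 4691/5000
3 3 9299/10000
4 4 4529/5000
5 5 4293/5000
6 6 8497/10000
DF(5y) is solved at step 5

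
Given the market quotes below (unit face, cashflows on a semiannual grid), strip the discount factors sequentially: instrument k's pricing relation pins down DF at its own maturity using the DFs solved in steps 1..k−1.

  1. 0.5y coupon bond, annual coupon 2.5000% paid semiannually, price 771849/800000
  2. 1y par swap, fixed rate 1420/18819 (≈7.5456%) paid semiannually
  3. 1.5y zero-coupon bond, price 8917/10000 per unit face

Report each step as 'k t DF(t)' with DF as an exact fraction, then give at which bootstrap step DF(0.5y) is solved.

step 1 [0.5y] bond c/2=1/80: DF=(771849/800000 − 1/80·(0))/(1+1/80) = 9529/10000 ≈ 0.952900
step 2 [1y] swap r/2=710/18819: DF=(1 − 710/18819·(0.952900))/(1+710/18819) = 929/1000 ≈ 0.929000
step 3 [1.5y] zero: DF = P = 8917/10000 ≈ 0.891700

1 1/2 9529/10000
2 1 929/1000
3 3/2 8917/10000
DF(0.5y) is solved at step 1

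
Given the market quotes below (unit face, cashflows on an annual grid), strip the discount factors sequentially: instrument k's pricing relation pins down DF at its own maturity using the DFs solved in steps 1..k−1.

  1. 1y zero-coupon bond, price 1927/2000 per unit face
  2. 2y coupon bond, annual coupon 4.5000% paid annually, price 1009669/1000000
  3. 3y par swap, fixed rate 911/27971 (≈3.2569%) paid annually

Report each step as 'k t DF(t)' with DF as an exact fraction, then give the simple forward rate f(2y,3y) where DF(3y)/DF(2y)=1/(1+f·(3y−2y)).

step 1 [1y] zero: DF = P = 1927/2000 ≈ 0.963500
step 2 [2y] bond c/1=9/200: DF=(1009669/1000000 − 9/200·(0.963500))/(1+9/200) = 9247/10000 ≈ 0.924700
step 3 [3y] swap r/1=911/27971: DF=(1 − 911/27971·(0.963500+0.924700))/(1+911/27971) = 9089/10000 ≈ 0.908900

1 1 1927/2000
2 2 9247/10000
3 3 9089/10000
f(2y,3y) = ((9247/10000)/(9089/10000) − 1)/(1) = 158/9089 ≈ 1.7384%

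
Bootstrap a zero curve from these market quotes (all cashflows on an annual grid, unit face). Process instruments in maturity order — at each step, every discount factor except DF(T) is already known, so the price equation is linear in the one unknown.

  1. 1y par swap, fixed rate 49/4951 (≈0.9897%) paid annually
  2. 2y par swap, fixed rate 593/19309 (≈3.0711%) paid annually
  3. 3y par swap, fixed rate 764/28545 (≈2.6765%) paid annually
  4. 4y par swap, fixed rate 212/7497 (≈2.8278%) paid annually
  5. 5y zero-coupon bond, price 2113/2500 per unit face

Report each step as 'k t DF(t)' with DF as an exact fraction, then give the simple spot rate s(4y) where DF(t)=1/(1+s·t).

1 1 4951/5000
2 2 9407/10000
3 3 2309/2500
4 4 447/500
5 5 2113/2500
s(4y) = (1/(447/500) − 1)/(4) = 53/1788 ≈ 2.9642%

step 1 [1y] swap r/1=49/4951: DF=(1 − 49/4951·(0))/(1+49/4951) = 4951/5000 ≈ 0.990200
step 2 [2y] swap r/1=593/19309: DF=(1 − 593/19309·(0.990200))/(1+593/19309) = 9407/10000 ≈ 0.940700
step 3 [3y] swap r/1=764/28545: DF=(1 − 764/28545·(0.990200+0.940700))/(1+764/28545) = 2309/2500 ≈ 0.923600
step 4 [4y] swap r/1=212/7497: DF=(1 − 212/7497·(0.990200+0.940700+0.923600))/(1+212/7497) = 447/500 ≈ 0.894000
step 5 [5y] zero: DF = P = 2113/2500 ≈ 0.845200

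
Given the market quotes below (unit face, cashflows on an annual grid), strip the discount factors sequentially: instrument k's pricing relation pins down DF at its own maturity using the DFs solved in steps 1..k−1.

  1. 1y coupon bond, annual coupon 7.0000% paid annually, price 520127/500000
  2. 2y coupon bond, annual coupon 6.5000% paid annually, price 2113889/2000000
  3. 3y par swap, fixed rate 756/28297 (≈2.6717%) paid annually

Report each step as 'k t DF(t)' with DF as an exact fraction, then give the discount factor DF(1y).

step 1 [1y] bond c/1=7/100: DF=(520127/500000 − 7/100·(0))/(1+7/100) = 4861/5000 ≈ 0.972200
step 2 [2y] bond c/1=13/200: DF=(2113889/2000000 − 13/200·(0.972200))/(1+13/200) = 9331/10000 ≈ 0.933100
step 3 [3y] swap r/1=756/28297: DF=(1 − 756/28297·(0.972200+0.933100))/(1+756/28297) = 2311/2500 ≈ 0.924400

1 1 4861/5000
2 2 9331/10000
3 3 2311/2500
DF(1y) = 4861/5000 ≈ 0.972200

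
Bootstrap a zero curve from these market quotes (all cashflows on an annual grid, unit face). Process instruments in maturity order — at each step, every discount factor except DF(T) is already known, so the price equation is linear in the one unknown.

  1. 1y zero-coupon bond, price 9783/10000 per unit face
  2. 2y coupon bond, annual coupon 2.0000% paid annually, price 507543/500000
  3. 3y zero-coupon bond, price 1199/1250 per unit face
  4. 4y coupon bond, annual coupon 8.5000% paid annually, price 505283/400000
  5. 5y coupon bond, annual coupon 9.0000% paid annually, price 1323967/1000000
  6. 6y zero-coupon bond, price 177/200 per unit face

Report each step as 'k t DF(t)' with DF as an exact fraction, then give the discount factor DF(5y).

1 1 9783/10000
2 2 122/125
3 3 1199/1250
4 4 117/125
5 5 1121/1250
6 6 177/200
DF(5y) = 1121/1250 ≈ 0.896800

step 1 [1y] zero: DF = P = 9783/10000 ≈ 0.978300
step 2 [2y] bond c/1=1/50: DF=(507543/500000 − 1/50·(0.978300))/(1+1/50) = 122/125 ≈ 0.976000
step 3 [3y] zero: DF = P = 1199/1250 ≈ 0.959200
step 4 [4y] bond c/1=17/200: DF=(505283/400000 − 17/200·(0.978300+0.976000+0.959200))/(1+17/200) = 117/125 ≈ 0.936000
step 5 [5y] bond c/1=9/100: DF=(1323967/1000000 − 9/100·(0.978300+0.976000+0.959200+0.936000))/(1+9/100) = 1121/1250 ≈ 0.896800
step 6 [6y] zero: DF = P = 177/200 ≈ 0.885000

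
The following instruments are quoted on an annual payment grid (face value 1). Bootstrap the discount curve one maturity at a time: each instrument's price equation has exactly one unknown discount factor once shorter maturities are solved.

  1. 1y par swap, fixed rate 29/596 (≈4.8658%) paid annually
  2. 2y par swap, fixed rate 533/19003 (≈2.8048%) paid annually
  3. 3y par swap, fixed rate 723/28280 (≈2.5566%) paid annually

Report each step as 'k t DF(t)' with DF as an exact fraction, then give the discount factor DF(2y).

step 1 [1y] swap r/1=29/596: DF=(1 − 29/596·(0))/(1+29/596) = 596/625 ≈ 0.953600
step 2 [2y] swap r/1=533/19003: DF=(1 − 533/19003·(0.953600))/(1+533/19003) = 9467/10000 ≈ 0.946700
step 3 [3y] swap r/1=723/28280: DF=(1 − 723/28280·(0.953600+0.946700))/(1+723/28280) = 9277/10000 ≈ 0.927700

1 1 596/625
2 2 9467/10000
3 3 9277/10000
DF(2y) = 9467/10000 ≈ 0.946700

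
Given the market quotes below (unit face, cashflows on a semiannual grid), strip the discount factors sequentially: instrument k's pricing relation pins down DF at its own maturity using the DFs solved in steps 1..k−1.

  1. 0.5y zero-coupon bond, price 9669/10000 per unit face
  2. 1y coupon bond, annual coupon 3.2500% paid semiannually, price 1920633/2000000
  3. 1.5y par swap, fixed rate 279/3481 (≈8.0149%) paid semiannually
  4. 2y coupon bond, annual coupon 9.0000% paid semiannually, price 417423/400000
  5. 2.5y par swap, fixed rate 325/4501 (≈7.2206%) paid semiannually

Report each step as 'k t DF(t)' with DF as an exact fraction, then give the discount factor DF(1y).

step 1 [0.5y] zero: DF = P = 9669/10000 ≈ 0.966900
step 2 [1y] bond c/2=13/800: DF=(1920633/2000000 − 13/800·(0.966900))/(1+13/800) = 1859/2000 ≈ 0.929500
step 3 [1.5y] swap r/2=279/6962: DF=(1 − 279/6962·(0.966900+0.929500))/(1+279/6962) = 2221/2500 ≈ 0.888400
step 4 [2y] bond c/2=9/200: DF=(417423/400000 − 9/200·(0.966900+0.929500+0.888400))/(1+9/200) = 8787/10000 ≈ 0.878700
step 5 [2.5y] swap r/2=325/9002: DF=(1 − 325/9002·(0.966900+0.929500+0.888400+0.878700))/(1+325/9002) = 67/80 ≈ 0.837500

1 1/2 9669/10000
2 1 1859/2000
3 3/2 2221/2500
4 2 8787/10000
5 5/2 67/80
DF(1y) = 1859/2000 ≈ 0.929500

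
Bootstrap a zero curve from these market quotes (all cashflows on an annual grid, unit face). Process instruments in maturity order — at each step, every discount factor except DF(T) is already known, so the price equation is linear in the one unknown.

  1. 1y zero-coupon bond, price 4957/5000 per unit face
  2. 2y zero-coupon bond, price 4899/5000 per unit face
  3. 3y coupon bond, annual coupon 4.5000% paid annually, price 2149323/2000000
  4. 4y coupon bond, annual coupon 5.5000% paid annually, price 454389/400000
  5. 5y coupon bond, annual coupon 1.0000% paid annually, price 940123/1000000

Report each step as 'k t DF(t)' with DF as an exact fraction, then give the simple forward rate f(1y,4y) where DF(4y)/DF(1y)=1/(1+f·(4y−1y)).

1 1 4957/5000
2 2 4899/5000
3 3 1887/2000
4 4 578/625
5 5 558/625
f(1y,4y) = ((4957/5000)/(578/625) − 1)/(3) = 111/4624 ≈ 2.4005%

step 1 [1y] zero: DF = P = 4957/5000 ≈ 0.991400
step 2 [2y] zero: DF = P = 4899/5000 ≈ 0.979800
step 3 [3y] bond c/1=9/200: DF=(2149323/2000000 − 9/200·(0.991400+0.979800))/(1+9/200) = 1887/2000 ≈ 0.943500
step 4 [4y] bond c/1=11/200: DF=(454389/400000 − 11/200·(0.991400+0.979800+0.943500))/(1+11/200) = 578/625 ≈ 0.924800
step 5 [5y] bond c/1=1/100: DF=(940123/1000000 − 1/100·(0.991400+0.979800+0.943500+0.924800))/(1+1/100) = 558/625 ≈ 0.892800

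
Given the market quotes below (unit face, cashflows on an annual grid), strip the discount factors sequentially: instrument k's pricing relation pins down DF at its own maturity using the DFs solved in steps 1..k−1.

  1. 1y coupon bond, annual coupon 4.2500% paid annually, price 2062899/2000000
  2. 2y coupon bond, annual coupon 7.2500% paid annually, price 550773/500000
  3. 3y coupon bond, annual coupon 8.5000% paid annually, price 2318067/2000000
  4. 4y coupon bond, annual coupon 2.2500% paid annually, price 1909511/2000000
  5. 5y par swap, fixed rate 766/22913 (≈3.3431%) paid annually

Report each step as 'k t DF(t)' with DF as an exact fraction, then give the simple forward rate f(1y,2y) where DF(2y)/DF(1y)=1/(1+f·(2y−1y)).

1 1 4947/5000
2 2 4801/5000
3 3 1831/2000
4 4 8707/10000
5 5 2117/2500
f(1y,2y) = ((4947/5000)/(4801/5000) − 1)/(1) = 146/4801 ≈ 3.0410%

step 1 [1y] bond c/1=17/400: DF=(2062899/2000000 − 17/400·(0))/(1+17/400) = 4947/5000 ≈ 0.989400
step 2 [2y] bond c/1=29/400: DF=(550773/500000 − 29/400·(0.989400))/(1+29/400) = 4801/5000 ≈ 0.960200
step 3 [3y] bond c/1=17/200: DF=(2318067/2000000 − 17/200·(0.989400+0.960200))/(1+17/200) = 1831/2000 ≈ 0.915500
step 4 [4y] bond c/1=9/400: DF=(1909511/2000000 − 9/400·(0.989400+0.960200+0.915500))/(1+9/400) = 8707/10000 ≈ 0.870700
step 5 [5y] swap r/1=766/22913: DF=(1 − 766/22913·(0.989400+0.960200+0.915500+0.870700))/(1+766/22913) = 2117/2500 ≈ 0.846800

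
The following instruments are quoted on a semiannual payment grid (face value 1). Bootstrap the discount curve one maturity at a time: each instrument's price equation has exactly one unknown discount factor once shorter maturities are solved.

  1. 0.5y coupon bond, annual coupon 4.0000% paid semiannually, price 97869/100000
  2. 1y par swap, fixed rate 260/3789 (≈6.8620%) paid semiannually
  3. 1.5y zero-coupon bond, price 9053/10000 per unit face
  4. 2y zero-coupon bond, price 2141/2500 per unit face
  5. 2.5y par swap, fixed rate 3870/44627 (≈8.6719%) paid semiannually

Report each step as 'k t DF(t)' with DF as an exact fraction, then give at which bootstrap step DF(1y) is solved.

step 1 [0.5y] bond c/2=1/50: DF=(97869/100000 − 1/50·(0))/(1+1/50) = 1919/2000 ≈ 0.959500
step 2 [1y] swap r/2=130/3789: DF=(1 − 130/3789·(0.959500))/(1+130/3789) = 187/200 ≈ 0.935000
step 3 [1.5y] zero: DF = P = 9053/10000 ≈ 0.905300
step 4 [2y] zero: DF = P = 2141/2500 ≈ 0.856400
step 5 [2.5y] swap r/2=1935/44627: DF=(1 − 1935/44627·(0.959500+0.935000+0.905300+0.856400))/(1+1935/44627) = 1613/2000 ≈ 0.806500

1 1/2 1919/2000
2 1 187/200
3 3/2 9053/10000
4 2 2141/2500
5 5/2 1613/2000
DF(1y) is solved at step 2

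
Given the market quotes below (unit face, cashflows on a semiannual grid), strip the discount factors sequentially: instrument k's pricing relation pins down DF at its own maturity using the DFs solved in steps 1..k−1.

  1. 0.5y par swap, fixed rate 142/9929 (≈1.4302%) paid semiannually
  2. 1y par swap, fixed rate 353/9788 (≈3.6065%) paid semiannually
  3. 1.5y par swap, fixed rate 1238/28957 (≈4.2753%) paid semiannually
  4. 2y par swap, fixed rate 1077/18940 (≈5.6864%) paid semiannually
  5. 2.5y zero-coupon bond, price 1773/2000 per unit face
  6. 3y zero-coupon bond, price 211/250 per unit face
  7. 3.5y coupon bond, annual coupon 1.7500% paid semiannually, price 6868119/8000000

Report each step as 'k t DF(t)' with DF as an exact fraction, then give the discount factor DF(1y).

step 1 [0.5y] swap r/2=71/9929: DF=(1 − 71/9929·(0))/(1+71/9929) = 9929/10000 ≈ 0.992900
step 2 [1y] swap r/2=353/19576: DF=(1 − 353/19576·(0.992900))/(1+353/19576) = 9647/10000 ≈ 0.964700
step 3 [1.5y] swap r/2=619/28957: DF=(1 − 619/28957·(0.992900+0.964700))/(1+619/28957) = 9381/10000 ≈ 0.938100
step 4 [2y] swap r/2=1077/37880: DF=(1 − 1077/37880·(0.992900+0.964700+0.938100))/(1+1077/37880) = 8923/10000 ≈ 0.892300
step 5 [2.5y] zero: DF = P = 1773/2000 ≈ 0.886500
step 6 [3y] zero: DF = P = 211/250 ≈ 0.844000
step 7 [3.5y] bond c/2=7/800: DF=(6868119/8000000 − 7/800·(0.992900+0.964700+0.938100+0.892300+0.886500+0.844000))/(1+7/800) = 502/625 ≈ 0.803200

1 1/2 9929/10000
2 1 9647/10000
3 3/2 9381/10000
4 2 8923/10000
5 5/2 1773/2000
6 3 211/250
7 7/2 502/625
DF(1y) = 9647/10000 ≈ 0.964700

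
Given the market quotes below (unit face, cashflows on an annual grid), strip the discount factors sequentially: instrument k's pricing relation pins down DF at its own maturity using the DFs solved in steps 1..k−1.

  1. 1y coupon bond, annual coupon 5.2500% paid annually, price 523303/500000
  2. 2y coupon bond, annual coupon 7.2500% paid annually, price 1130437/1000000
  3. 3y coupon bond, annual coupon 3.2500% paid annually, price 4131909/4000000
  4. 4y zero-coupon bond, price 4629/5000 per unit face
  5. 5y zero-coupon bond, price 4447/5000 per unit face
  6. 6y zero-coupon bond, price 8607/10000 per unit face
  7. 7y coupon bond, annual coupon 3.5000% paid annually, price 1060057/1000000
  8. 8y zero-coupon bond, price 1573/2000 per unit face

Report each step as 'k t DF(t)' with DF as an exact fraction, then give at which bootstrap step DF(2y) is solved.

step 1 [1y] bond c/1=21/400: DF=(523303/500000 − 21/400·(0))/(1+21/400) = 1243/1250 ≈ 0.994400
step 2 [2y] bond c/1=29/400: DF=(1130437/1000000 − 29/400·(0.994400))/(1+29/400) = 2467/2500 ≈ 0.986800
step 3 [3y] bond c/1=13/400: DF=(4131909/4000000 − 13/400·(0.994400+0.986800))/(1+13/400) = 9381/10000 ≈ 0.938100
step 4 [4y] zero: DF = P = 4629/5000 ≈ 0.925800
step 5 [5y] zero: DF = P = 4447/5000 ≈ 0.889400
step 6 [6y] zero: DF = P = 8607/10000 ≈ 0.860700
step 7 [7y] bond c/1=7/200: DF=(1060057/1000000 − 7/200·(0.994400+0.986800+0.938100+0.925800+0.889400+0.860700))/(1+7/200) = 167/200 ≈ 0.835000
step 8 [8y] zero: DF = P = 1573/2000 ≈ 0.786500

1 1 1243/1250
2 2 2467/2500
3 3 9381/10000
4 4 4629/5000
5 5 4447/5000
6 6 8607/10000
7 7 167/200
8 8 1573/2000
DF(2y) is solved at step 2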